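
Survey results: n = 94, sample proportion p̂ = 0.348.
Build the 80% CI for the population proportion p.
(0.285, 0.411)

Proportion CI:
SE = √(p̂(1-p̂)/n) = √(0.348 · 0.652 / 94) = 0.04913

z* = 1.282
Margin = z* · SE = 1.282 · 0.04913 = 0.0630

CI: 0.348 ± 0.0630 = (0.285, 0.411)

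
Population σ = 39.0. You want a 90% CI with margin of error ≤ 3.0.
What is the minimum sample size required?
n ≥ 458

For margin E ≤ 3.0:
n ≥ (z* · σ / E)²
n ≥ (1.645 · 39.0 / 3.0)²
n ≥ 457.32

Minimum n = 458 (rounding up)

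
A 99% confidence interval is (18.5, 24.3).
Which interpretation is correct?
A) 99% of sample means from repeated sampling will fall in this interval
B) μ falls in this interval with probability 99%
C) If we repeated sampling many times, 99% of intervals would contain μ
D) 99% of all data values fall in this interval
C

A) Wrong — coverage applies to intervals containing μ, not to future x̄ values.
B) Wrong — μ is fixed; the randomness lives in the interval, not in μ.
C) Correct — this is the frequentist long-run coverage interpretation.
D) Wrong — a CI is about the parameter μ, not individual data values.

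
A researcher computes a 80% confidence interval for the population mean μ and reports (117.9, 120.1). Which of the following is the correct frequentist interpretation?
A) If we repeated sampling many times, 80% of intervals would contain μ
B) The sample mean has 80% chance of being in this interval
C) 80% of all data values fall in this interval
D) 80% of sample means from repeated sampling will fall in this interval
A

A) Correct — this is the frequentist long-run coverage interpretation.
B) Wrong — x̄ is observed and sits in the interval by construction.
C) Wrong — a CI is about the parameter μ, not individual data values.
D) Wrong — coverage applies to intervals containing μ, not to future x̄ values.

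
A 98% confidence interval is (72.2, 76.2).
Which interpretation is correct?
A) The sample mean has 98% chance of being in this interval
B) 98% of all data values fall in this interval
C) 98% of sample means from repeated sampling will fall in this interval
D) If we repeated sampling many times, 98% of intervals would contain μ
D

A) Wrong — x̄ is observed and sits in the interval by construction.
B) Wrong — a CI is about the parameter μ, not individual data values.
C) Wrong — coverage applies to intervals containing μ, not to future x̄ values.
D) Correct — this is the frequentist long-run coverage interpretation.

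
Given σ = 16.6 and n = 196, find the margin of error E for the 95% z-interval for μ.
Margin of error = 2.32

Margin of error = z* · σ/√n
= 1.960 · 16.6/√196
= 1.960 · 16.6/14.0000
= 2.32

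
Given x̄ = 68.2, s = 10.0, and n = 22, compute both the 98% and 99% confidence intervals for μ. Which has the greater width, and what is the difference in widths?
99% CI is wider by 1.33

df = 21
98% CI: t* = 2.518, (62.83, 73.57), width = 2 · t* · s/√n = 10.74
99% CI: t* = 2.831, (62.16, 74.24), width = 2 · t* · s/√n = 12.07

The 99% CI is wider by 12.07 - 10.74 = 1.33.
Higher confidence requires a wider interval.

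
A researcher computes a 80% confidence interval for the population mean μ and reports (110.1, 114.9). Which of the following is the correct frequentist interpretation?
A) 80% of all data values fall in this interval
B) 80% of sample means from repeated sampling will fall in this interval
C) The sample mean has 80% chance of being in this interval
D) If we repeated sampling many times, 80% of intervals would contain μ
D

A) Wrong — a CI is about the parameter μ, not individual data values.
B) Wrong — coverage applies to intervals containing μ, not to future x̄ values.
C) Wrong — x̄ is observed and sits in the interval by construction.
D) Correct — this is the frequentist long-run coverage interpretation.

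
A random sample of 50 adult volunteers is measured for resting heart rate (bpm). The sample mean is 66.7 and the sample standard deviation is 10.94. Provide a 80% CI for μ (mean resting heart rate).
(64.69, 68.71)

t-interval (σ unknown):
df = n - 1 = 49
t* = 1.299 for 80% confidence

Margin of error = t* · s/√n = 1.299 · 10.94/√50 = 2.01

CI: (64.69, 68.71)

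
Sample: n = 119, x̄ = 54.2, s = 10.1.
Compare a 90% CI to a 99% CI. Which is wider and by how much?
99% CI is wider by 1.78

df = 118
90% CI: t* = 1.658, (52.66, 55.74), width = 2 · t* · s/√n = 3.07
99% CI: t* = 2.618, (51.78, 56.62), width = 2 · t* · s/√n = 4.85

The 99% CI is wider by 4.85 - 3.07 = 1.78.
Higher confidence requires a wider interval.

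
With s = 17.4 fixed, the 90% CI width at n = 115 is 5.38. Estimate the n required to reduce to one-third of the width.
n ≈ 1035

CI width ∝ 1/√n
To reduce width by factor 3, need √n to grow by 3 → need 3² = 9 times as many samples.

Current: n = 115, width = 5.38
New: n = 1035, width ≈ 1.78

Width reduced by factor of 5.38/1.78 = 3.02.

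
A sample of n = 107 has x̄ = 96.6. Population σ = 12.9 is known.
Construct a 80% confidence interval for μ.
(95.00, 98.20)

z-interval (σ known):
z* = 1.282 for 80% confidence

Margin of error = z* · σ/√n = 1.282 · 12.9/√107 = 1.60

CI: (96.6 - 1.60, 96.6 + 1.60) = (95.00, 98.20)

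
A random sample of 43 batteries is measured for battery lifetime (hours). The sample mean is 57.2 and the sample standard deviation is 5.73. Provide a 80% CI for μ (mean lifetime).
(56.06, 58.34)

t-interval (σ unknown):
df = n - 1 = 42
t* = 1.302 for 80% confidence

Margin of error = t* · s/√n = 1.302 · 5.73/√43 = 1.14

CI: (56.06, 58.34)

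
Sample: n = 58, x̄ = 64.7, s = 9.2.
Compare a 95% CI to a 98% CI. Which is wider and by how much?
98% CI is wider by 0.94

df = 57
95% CI: t* = 2.002, (62.28, 67.12), width = 2 · t* · s/√n = 4.84
98% CI: t* = 2.394, (61.81, 67.59), width = 2 · t* · s/√n = 5.78

The 98% CI is wider by 5.78 - 4.84 = 0.94.
Higher confidence requires a wider interval.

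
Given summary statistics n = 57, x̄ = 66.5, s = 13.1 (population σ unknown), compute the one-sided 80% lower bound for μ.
μ ≥ 65.03

Lower bound (one-sided):
t* = 0.848 (one-sided for 80%)
Lower bound = x̄ - t* · s/√n = 66.5 - 0.848 · 13.1/√57 = 65.03

We are 80% confident that μ ≥ 65.03.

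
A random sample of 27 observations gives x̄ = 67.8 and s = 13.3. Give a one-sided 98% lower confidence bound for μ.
μ ≥ 62.27

Lower bound (one-sided):
t* = 2.162 (one-sided for 98%)
Lower bound = x̄ - t* · s/√n = 67.8 - 2.162 · 13.3/√27 = 62.27

We are 98% confident that μ ≥ 62.27.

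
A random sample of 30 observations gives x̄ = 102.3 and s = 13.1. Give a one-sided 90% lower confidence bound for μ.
μ ≥ 99.16

Lower bound (one-sided):
t* = 1.311 (one-sided for 90%)
Lower bound = x̄ - t* · s/√n = 102.3 - 1.311 · 13.1/√30 = 99.16

We are 90% confident that μ ≥ 99.16.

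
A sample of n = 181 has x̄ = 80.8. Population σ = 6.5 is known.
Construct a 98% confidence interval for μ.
(79.68, 81.92)

z-interval (σ known):
z* = 2.326 for 98% confidence

Margin of error = z* · σ/√n = 2.326 · 6.5/√181 = 1.12

CI: (80.8 - 1.12, 80.8 + 1.12) = (79.68, 81.92)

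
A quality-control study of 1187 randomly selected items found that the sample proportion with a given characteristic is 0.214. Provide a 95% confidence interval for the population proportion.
(0.191, 0.237)

Proportion CI:
SE = √(p̂(1-p̂)/n) = √(0.214 · 0.786 / 1187) = 0.01190

z* = 1.960
Margin = z* · SE = 1.960 · 0.01190 = 0.0233

CI: 0.214 ± 0.0233 = (0.191, 0.237)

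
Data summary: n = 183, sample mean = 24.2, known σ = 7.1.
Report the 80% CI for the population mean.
(23.53, 24.87)

z-interval (σ known):
z* = 1.282 for 80% confidence

Margin of error = z* · σ/√n = 1.282 · 7.1/√183 = 0.67

CI: (24.2 - 0.67, 24.2 + 0.67) = (23.53, 24.87)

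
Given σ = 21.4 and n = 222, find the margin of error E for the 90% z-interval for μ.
Margin of error = 2.36

Margin of error = z* · σ/√n
= 1.645 · 21.4/√222
= 1.645 · 21.4/14.8997
= 2.36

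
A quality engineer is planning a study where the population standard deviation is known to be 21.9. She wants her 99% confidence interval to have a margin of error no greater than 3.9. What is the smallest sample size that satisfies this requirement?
n ≥ 210

For margin E ≤ 3.9:
n ≥ (z* · σ / E)²
n ≥ (2.576 · 21.9 / 3.9)²
n ≥ 209.24

Minimum n = 210 (rounding up)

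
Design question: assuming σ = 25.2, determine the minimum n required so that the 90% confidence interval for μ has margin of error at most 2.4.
n ≥ 299

For margin E ≤ 2.4:
n ≥ (z* · σ / E)²
n ≥ (1.645 · 25.2 / 2.4)²
n ≥ 298.34

Minimum n = 299 (rounding up)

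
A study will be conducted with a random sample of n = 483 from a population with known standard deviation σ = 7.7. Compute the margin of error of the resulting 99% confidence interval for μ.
Margin of error = 0.90

Margin of error = z* · σ/√n
= 2.576 · 7.7/√483
= 2.576 · 7.7/21.9773
= 0.90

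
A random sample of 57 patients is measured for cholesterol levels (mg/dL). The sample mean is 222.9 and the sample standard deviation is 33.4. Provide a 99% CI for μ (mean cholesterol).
(211.10, 234.70)

t-interval (σ unknown):
df = n - 1 = 56
t* = 2.667 for 99% confidence

Margin of error = t* · s/√n = 2.667 · 33.4/√57 = 11.80

CI: (211.10, 234.70)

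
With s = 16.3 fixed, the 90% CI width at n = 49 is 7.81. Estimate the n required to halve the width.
n ≈ 196

CI width ∝ 1/√n
To reduce width by factor 2, need √n to grow by 2 → need 2² = 4 times as many samples.

Current: n = 49, width = 7.81
New: n = 196, width ≈ 3.85

Width reduced by factor of 7.81/3.85 = 2.03.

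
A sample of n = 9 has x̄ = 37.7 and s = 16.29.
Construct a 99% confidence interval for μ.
(19.48, 55.92)

t-interval (σ unknown):
df = n - 1 = 8
t* = 3.355 for 99% confidence

Margin of error = t* · s/√n = 3.355 · 16.29/√9 = 18.22

CI: (19.48, 55.92)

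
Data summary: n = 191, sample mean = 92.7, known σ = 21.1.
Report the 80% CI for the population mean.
(90.74, 94.66)

z-interval (σ known):
z* = 1.282 for 80% confidence

Margin of error = z* · σ/√n = 1.282 · 21.1/√191 = 1.96

CI: (92.7 - 1.96, 92.7 + 1.96) = (90.74, 94.66)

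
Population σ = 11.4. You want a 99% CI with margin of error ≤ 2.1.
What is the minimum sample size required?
n ≥ 196

For margin E ≤ 2.1:
n ≥ (z* · σ / E)²
n ≥ (2.576 · 11.4 / 2.1)²
n ≥ 195.55

Minimum n = 196 (rounding up)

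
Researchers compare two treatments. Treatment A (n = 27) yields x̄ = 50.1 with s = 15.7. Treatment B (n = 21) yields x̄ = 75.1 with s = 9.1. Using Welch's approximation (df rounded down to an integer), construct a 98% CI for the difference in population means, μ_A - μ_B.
(-33.74, -16.26)

Difference: x̄₁ - x̄₂ = -25.00
SE = √(s₁²/n₁ + s₂²/n₂) = √(15.7²/27 + 9.1²/21) = 3.6156
df = 42.91 → 42 (Welch–Satterthwaite, rounded down)
t* = 2.418

CI: -25.00 ± 2.418 · 3.6156 = -25.00 ± 8.74 = (-33.74, -16.26)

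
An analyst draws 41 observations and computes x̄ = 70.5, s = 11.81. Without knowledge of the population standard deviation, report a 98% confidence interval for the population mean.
(66.03, 74.97)

t-interval (σ unknown):
df = n - 1 = 40
t* = 2.423 for 98% confidence

Margin of error = t* · s/√n = 2.423 · 11.81/√41 = 4.47

CI: (66.03, 74.97)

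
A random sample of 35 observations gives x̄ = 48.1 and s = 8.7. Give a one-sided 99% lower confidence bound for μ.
μ ≥ 44.51

Lower bound (one-sided):
t* = 2.441 (one-sided for 99%)
Lower bound = x̄ - t* · s/√n = 48.1 - 2.441 · 8.7/√35 = 44.51

We are 99% confident that μ ≥ 44.51.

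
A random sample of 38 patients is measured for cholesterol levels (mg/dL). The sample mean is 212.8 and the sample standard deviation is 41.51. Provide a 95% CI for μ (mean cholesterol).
(199.16, 226.44)

t-interval (σ unknown):
df = n - 1 = 37
t* = 2.026 for 95% confidence

Margin of error = t* · s/√n = 2.026 · 41.51/√38 = 13.64

CI: (199.16, 226.44)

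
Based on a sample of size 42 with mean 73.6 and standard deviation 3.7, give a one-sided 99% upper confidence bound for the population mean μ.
μ ≤ 74.98

Upper bound (one-sided):
t* = 2.421 (one-sided for 99%)
Upper bound = x̄ + t* · s/√n = 73.6 + 2.421 · 3.7/√42 = 74.98

We are 99% confident that μ ≤ 74.98.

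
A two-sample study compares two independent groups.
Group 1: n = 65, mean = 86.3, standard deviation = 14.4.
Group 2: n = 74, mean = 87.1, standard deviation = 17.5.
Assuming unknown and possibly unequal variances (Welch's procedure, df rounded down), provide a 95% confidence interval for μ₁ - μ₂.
(-6.15, 4.55)

Difference: x̄₁ - x̄₂ = -0.80
SE = √(s₁²/n₁ + s₂²/n₂) = √(14.4²/65 + 17.5²/74) = 2.7072
df = 136.44 → 136 (Welch–Satterthwaite, rounded down)
t* = 1.978

CI: -0.80 ± 1.978 · 2.7072 = -0.80 ± 5.35 = (-6.15, 4.55)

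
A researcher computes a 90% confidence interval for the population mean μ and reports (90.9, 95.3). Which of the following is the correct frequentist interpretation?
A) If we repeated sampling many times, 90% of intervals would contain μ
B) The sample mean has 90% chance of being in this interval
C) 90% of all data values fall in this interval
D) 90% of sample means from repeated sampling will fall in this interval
A

A) Correct — this is the frequentist long-run coverage interpretation.
B) Wrong — x̄ is observed and sits in the interval by construction.
C) Wrong — a CI is about the parameter μ, not individual data values.
D) Wrong — coverage applies to intervals containing μ, not to future x̄ values.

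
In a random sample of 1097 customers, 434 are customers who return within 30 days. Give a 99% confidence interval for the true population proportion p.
(0.358, 0.434)

Proportion CI:
p̂ = 434/1097 = 0.39562
SE = √(p̂(1-p̂)/n) = √(0.39562 · 0.60438 / 1097) = 0.01476

z* = 2.576
Margin = z* · SE = 2.576 · 0.01476 = 0.0380

CI: 0.39562 ± 0.0380 = (0.358, 0.434)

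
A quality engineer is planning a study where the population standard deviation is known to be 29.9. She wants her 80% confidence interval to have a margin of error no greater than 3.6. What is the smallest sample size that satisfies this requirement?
n ≥ 114

For margin E ≤ 3.6:
n ≥ (z* · σ / E)²
n ≥ (1.282 · 29.9 / 3.6)²
n ≥ 113.37

Minimum n = 114 (rounding up)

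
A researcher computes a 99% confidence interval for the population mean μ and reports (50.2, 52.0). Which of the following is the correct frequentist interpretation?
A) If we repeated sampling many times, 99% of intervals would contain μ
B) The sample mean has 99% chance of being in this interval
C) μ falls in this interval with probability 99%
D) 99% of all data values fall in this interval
A

A) Correct — this is the frequentist long-run coverage interpretation.
B) Wrong — x̄ is observed and sits in the interval by construction.
C) Wrong — μ is fixed; the randomness lives in the interval, not in μ.
D) Wrong — a CI is about the parameter μ, not individual data values.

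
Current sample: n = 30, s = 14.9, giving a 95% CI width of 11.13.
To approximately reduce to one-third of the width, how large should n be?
n ≈ 270

CI width ∝ 1/√n
To reduce width by factor 3, need √n to grow by 3 → need 3² = 9 times as many samples.

Current: n = 30, width = 11.13
New: n = 270, width ≈ 3.57

Width reduced by factor of 11.13/3.57 = 3.12.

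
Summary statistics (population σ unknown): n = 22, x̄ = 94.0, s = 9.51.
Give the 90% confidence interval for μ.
(90.51, 97.49)

t-interval (σ unknown):
df = n - 1 = 21
t* = 1.721 for 90% confidence

Margin of error = t* · s/√n = 1.721 · 9.51/√22 = 3.49

CI: (90.51, 97.49)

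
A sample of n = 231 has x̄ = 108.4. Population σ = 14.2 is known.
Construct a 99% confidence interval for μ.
(105.99, 110.81)

z-interval (σ known):
z* = 2.576 for 99% confidence

Margin of error = z* · σ/√n = 2.576 · 14.2/√231 = 2.41

CI: (108.4 - 2.41, 108.4 + 2.41) = (105.99, 110.81)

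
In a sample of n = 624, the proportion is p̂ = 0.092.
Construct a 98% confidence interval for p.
(0.065, 0.119)

Proportion CI:
SE = √(p̂(1-p̂)/n) = √(0.092 · 0.908 / 624) = 0.01157

z* = 2.326
Margin = z* · SE = 2.326 · 0.01157 = 0.0269

CI: 0.092 ± 0.0269 = (0.065, 0.119)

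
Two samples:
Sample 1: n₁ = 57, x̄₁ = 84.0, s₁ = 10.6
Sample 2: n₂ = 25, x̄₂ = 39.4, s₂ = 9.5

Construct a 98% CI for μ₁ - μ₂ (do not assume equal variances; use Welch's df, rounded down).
(38.92, 50.28)

Difference: x̄₁ - x̄₂ = 44.60
SE = √(s₁²/n₁ + s₂²/n₂) = √(10.6²/57 + 9.5²/25) = 2.3625
df = 50.87 → 50 (Welch–Satterthwaite, rounded down)
t* = 2.403

CI: 44.60 ± 2.403 · 2.3625 = 44.60 ± 5.68 = (38.92, 50.28)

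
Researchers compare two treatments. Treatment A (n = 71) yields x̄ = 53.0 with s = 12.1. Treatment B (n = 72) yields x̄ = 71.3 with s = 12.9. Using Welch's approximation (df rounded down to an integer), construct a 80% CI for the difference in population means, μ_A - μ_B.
(-20.99, -15.61)

Difference: x̄₁ - x̄₂ = -18.30
SE = √(s₁²/n₁ + s₂²/n₂) = √(12.1²/71 + 12.9²/72) = 2.0913
df = 140.65 → 140 (Welch–Satterthwaite, rounded down)
t* = 1.288

CI: -18.30 ± 1.288 · 2.0913 = -18.30 ± 2.69 = (-20.99, -15.61)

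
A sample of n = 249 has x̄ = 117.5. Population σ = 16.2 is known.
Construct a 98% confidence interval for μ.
(115.11, 119.89)

z-interval (σ known):
z* = 2.326 for 98% confidence

Margin of error = z* · σ/√n = 2.326 · 16.2/√249 = 2.39

CI: (117.5 - 2.39, 117.5 + 2.39) = (115.11, 119.89)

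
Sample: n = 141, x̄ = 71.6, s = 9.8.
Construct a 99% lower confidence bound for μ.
μ ≥ 69.66

Lower bound (one-sided):
t* = 2.353 (one-sided for 99%)
Lower bound = x̄ - t* · s/√n = 71.6 - 2.353 · 9.8/√141 = 69.66

We are 99% confident that μ ≥ 69.66.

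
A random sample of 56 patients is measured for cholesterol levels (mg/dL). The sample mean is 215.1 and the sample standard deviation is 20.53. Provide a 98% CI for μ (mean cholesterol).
(208.53, 221.67)

t-interval (σ unknown):
df = n - 1 = 55
t* = 2.396 for 98% confidence

Margin of error = t* · s/√n = 2.396 · 20.53/√56 = 6.57

CI: (208.53, 221.67)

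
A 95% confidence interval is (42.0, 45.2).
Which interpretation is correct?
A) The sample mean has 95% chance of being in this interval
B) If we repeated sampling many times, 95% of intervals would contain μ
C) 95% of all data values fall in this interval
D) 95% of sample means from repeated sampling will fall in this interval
B

A) Wrong — x̄ is observed and sits in the interval by construction.
B) Correct — this is the frequentist long-run coverage interpretation.
C) Wrong — a CI is about the parameter μ, not individual data values.
D) Wrong — coverage applies to intervals containing μ, not to future x̄ values.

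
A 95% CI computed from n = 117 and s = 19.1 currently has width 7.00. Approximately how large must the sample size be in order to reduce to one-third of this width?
n ≈ 1053

CI width ∝ 1/√n
To reduce width by factor 3, need √n to grow by 3 → need 3² = 9 times as many samples.

Current: n = 117, width = 7.00
New: n = 1053, width ≈ 2.31

Width reduced by factor of 7.00/2.31 = 3.03.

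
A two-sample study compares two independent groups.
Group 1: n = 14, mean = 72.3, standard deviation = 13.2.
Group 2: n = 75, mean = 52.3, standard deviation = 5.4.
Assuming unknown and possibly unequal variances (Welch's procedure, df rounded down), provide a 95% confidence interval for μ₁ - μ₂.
(12.26, 27.74)

Difference: x̄₁ - x̄₂ = 20.00
SE = √(s₁²/n₁ + s₂²/n₂) = √(13.2²/14 + 5.4²/75) = 3.5825
df = 13.82 → 13 (Welch–Satterthwaite, rounded down)
t* = 2.160

CI: 20.00 ± 2.160 · 3.5825 = 20.00 ± 7.74 = (12.26, 27.74)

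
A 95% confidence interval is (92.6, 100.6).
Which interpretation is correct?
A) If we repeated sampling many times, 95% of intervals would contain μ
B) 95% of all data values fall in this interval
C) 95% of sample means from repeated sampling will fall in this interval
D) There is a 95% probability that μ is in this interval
A

A) Correct — this is the frequentist long-run coverage interpretation.
B) Wrong — a CI is about the parameter μ, not individual data values.
C) Wrong — coverage applies to intervals containing μ, not to future x̄ values.
D) Wrong — μ is fixed; the randomness lives in the interval, not in μ.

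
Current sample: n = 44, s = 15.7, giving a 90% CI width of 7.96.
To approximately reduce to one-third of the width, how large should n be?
n ≈ 396

CI width ∝ 1/√n
To reduce width by factor 3, need √n to grow by 3 → need 3² = 9 times as many samples.

Current: n = 44, width = 7.96
New: n = 396, width ≈ 2.60

Width reduced by factor of 7.96/2.60 = 3.06.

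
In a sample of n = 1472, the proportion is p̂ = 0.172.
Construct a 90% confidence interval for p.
(0.156, 0.188)

Proportion CI:
SE = √(p̂(1-p̂)/n) = √(0.172 · 0.828 / 1472) = 0.00984

z* = 1.645
Margin = z* · SE = 1.645 · 0.00984 = 0.0162

CI: 0.172 ± 0.0162 = (0.156, 0.188)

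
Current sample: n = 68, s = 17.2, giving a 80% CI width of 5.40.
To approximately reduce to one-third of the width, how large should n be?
n ≈ 612

CI width ∝ 1/√n
To reduce width by factor 3, need √n to grow by 3 → need 3² = 9 times as many samples.

Current: n = 68, width = 5.40
New: n = 612, width ≈ 1.78

Width reduced by factor of 5.40/1.78 = 3.03.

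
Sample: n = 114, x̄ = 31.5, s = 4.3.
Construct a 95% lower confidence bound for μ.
μ ≥ 30.83

Lower bound (one-sided):
t* = 1.658 (one-sided for 95%)
Lower bound = x̄ - t* · s/√n = 31.5 - 1.658 · 4.3/√114 = 30.83

We are 95% confident that μ ≥ 30.83.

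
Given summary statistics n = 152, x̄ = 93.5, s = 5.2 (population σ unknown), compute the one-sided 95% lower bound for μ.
μ ≥ 92.80

Lower bound (one-sided):
t* = 1.655 (one-sided for 95%)
Lower bound = x̄ - t* · s/√n = 93.5 - 1.655 · 5.2/√152 = 92.80

We are 95% confident that μ ≥ 92.80.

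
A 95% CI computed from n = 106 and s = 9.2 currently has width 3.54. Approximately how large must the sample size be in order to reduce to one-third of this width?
n ≈ 954

CI width ∝ 1/√n
To reduce width by factor 3, need √n to grow by 3 → need 3² = 9 times as many samples.

Current: n = 106, width = 3.54
New: n = 954, width ≈ 1.17

Width reduced by factor of 3.54/1.17 = 3.03.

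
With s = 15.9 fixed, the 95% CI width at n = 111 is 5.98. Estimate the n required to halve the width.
n ≈ 444

CI width ∝ 1/√n
To reduce width by factor 2, need √n to grow by 2 → need 2² = 4 times as many samples.

Current: n = 111, width = 5.98
New: n = 444, width ≈ 2.97

Width reduced by factor of 5.98/2.97 = 2.01.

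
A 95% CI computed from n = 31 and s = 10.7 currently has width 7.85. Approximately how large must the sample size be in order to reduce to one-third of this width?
n ≈ 279

CI width ∝ 1/√n
To reduce width by factor 3, need √n to grow by 3 → need 3² = 9 times as many samples.

Current: n = 31, width = 7.85
New: n = 279, width ≈ 2.52

Width reduced by factor of 7.85/2.52 = 3.12.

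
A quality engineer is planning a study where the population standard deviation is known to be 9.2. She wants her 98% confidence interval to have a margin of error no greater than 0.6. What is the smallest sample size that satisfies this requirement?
n ≥ 1273

For margin E ≤ 0.6:
n ≥ (z* · σ / E)²
n ≥ (2.326 · 9.2 / 0.6)²
n ≥ 1272.02

Minimum n = 1273 (rounding up)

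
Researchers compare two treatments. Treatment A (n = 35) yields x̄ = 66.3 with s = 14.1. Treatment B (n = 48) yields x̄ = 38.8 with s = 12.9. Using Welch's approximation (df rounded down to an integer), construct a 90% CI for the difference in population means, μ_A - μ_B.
(22.46, 32.54)

Difference: x̄₁ - x̄₂ = 27.50
SE = √(s₁²/n₁ + s₂²/n₂) = √(14.1²/35 + 12.9²/48) = 3.0244
df = 69.45 → 69 (Welch–Satterthwaite, rounded down)
t* = 1.667

CI: 27.50 ± 1.667 · 3.0244 = 27.50 ± 5.04 = (22.46, 32.54)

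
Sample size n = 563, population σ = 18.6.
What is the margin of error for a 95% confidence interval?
Margin of error = 1.54

Margin of error = z* · σ/√n
= 1.960 · 18.6/√563
= 1.960 · 18.6/23.7276
= 1.54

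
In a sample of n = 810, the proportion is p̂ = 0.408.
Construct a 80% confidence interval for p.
(0.386, 0.430)

Proportion CI:
SE = √(p̂(1-p̂)/n) = √(0.408 · 0.592 / 810) = 0.01727

z* = 1.282
Margin = z* · SE = 1.282 · 0.01727 = 0.0221

CI: 0.408 ± 0.0221 = (0.386, 0.430)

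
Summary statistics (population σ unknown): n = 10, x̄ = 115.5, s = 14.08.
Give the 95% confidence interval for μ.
(105.43, 125.57)

t-interval (σ unknown):
df = n - 1 = 9
t* = 2.262 for 95% confidence

Margin of error = t* · s/√n = 2.262 · 14.08/√10 = 10.07

CI: (105.43, 125.57)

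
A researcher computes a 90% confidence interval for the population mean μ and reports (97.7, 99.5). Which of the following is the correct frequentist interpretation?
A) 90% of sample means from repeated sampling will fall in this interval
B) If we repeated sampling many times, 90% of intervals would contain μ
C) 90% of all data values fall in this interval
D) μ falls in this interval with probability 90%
B

A) Wrong — coverage applies to intervals containing μ, not to future x̄ values.
B) Correct — this is the frequentist long-run coverage interpretation.
C) Wrong — a CI is about the parameter μ, not individual data values.
D) Wrong — μ is fixed; the randomness lives in the interval, not in μ.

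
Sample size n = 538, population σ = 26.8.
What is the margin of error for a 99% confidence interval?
Margin of error = 2.98

Margin of error = z* · σ/√n
= 2.576 · 26.8/√538
= 2.576 · 26.8/23.1948
= 2.98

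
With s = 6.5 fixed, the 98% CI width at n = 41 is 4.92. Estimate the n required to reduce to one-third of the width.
n ≈ 369

CI width ∝ 1/√n
To reduce width by factor 3, need √n to grow by 3 → need 3² = 9 times as many samples.

Current: n = 41, width = 4.92
New: n = 369, width ≈ 1.58

Width reduced by factor of 4.92/1.58 = 3.11.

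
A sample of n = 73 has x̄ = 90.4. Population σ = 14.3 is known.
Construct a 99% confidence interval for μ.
(86.09, 94.71)

z-interval (σ known):
z* = 2.576 for 99% confidence

Margin of error = z* · σ/√n = 2.576 · 14.3/√73 = 4.31

CI: (90.4 - 4.31, 90.4 + 4.31) = (86.09, 94.71)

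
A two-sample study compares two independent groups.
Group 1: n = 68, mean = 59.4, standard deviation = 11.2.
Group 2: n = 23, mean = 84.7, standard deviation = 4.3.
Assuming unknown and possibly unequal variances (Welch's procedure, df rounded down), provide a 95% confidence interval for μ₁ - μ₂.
(-28.54, -22.06)

Difference: x̄₁ - x̄₂ = -25.30
SE = √(s₁²/n₁ + s₂²/n₂) = √(11.2²/68 + 4.3²/23) = 1.6275
df = 87.51 → 87 (Welch–Satterthwaite, rounded down)
t* = 1.988

CI: -25.30 ± 1.988 · 1.6275 = -25.30 ± 3.24 = (-28.54, -22.06)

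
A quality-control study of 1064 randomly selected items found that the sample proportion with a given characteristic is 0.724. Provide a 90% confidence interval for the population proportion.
(0.701, 0.747)

Proportion CI:
SE = √(p̂(1-p̂)/n) = √(0.724 · 0.276 / 1064) = 0.01370

z* = 1.645
Margin = z* · SE = 1.645 · 0.01370 = 0.0225

CI: 0.724 ± 0.0225 = (0.701, 0.747)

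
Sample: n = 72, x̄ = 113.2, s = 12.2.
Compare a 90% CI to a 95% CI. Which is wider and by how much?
95% CI is wider by 0.94

df = 71
90% CI: t* = 1.667, (110.80, 115.60), width = 2 · t* · s/√n = 4.79
95% CI: t* = 1.994, (110.33, 116.07), width = 2 · t* · s/√n = 5.73

The 95% CI is wider by 5.73 - 4.79 = 0.94.
Higher confidence requires a wider interval.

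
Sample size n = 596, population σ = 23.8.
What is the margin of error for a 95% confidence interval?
Margin of error = 1.91

Margin of error = z* · σ/√n
= 1.960 · 23.8/√596
= 1.960 · 23.8/24.4131
= 1.91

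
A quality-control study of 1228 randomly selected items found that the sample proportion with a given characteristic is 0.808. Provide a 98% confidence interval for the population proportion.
(0.782, 0.834)

Proportion CI:
SE = √(p̂(1-p̂)/n) = √(0.808 · 0.192 / 1228) = 0.01124

z* = 2.326
Margin = z* · SE = 2.326 · 0.01124 = 0.0261

CI: 0.808 ± 0.0261 = (0.782, 0.834)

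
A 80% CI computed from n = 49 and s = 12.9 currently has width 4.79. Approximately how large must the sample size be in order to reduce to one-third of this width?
n ≈ 441

CI width ∝ 1/√n
To reduce width by factor 3, need √n to grow by 3 → need 3² = 9 times as many samples.

Current: n = 49, width = 4.79
New: n = 441, width ≈ 1.58

Width reduced by factor of 4.79/1.58 = 3.03.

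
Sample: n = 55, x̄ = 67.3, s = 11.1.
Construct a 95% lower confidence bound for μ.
μ ≥ 64.79

Lower bound (one-sided):
t* = 1.674 (one-sided for 95%)
Lower bound = x̄ - t* · s/√n = 67.3 - 1.674 · 11.1/√55 = 64.79

We are 95% confident that μ ≥ 64.79.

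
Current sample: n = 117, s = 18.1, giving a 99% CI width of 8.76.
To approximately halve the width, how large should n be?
n ≈ 468

CI width ∝ 1/√n
To reduce width by factor 2, need √n to grow by 2 → need 2² = 4 times as many samples.

Current: n = 117, width = 8.76
New: n = 468, width ≈ 4.33

Width reduced by factor of 8.76/4.33 = 2.02.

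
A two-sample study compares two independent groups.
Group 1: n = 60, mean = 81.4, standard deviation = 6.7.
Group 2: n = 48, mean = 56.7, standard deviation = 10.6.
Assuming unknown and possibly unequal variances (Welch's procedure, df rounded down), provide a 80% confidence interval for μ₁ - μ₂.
(22.43, 26.97)

Difference: x̄₁ - x̄₂ = 24.70
SE = √(s₁²/n₁ + s₂²/n₂) = √(6.7²/60 + 10.6²/48) = 1.7576
df = 75.69 → 75 (Welch–Satterthwaite, rounded down)
t* = 1.293

CI: 24.70 ± 1.293 · 1.7576 = 24.70 ± 2.27 = (22.43, 26.97)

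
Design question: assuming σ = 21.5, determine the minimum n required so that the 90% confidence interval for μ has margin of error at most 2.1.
n ≥ 284

For margin E ≤ 2.1:
n ≥ (z* · σ / E)²
n ≥ (1.645 · 21.5 / 2.1)²
n ≥ 283.64

Minimum n = 284 (rounding up)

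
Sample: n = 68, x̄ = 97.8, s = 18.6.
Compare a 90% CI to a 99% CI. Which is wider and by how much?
99% CI is wider by 4.44

df = 67
90% CI: t* = 1.668, (94.04, 101.56), width = 2 · t* · s/√n = 7.52
99% CI: t* = 2.651, (91.82, 103.78), width = 2 · t* · s/√n = 11.96

The 99% CI is wider by 11.96 - 7.52 = 4.44.
Higher confidence requires a wider interval.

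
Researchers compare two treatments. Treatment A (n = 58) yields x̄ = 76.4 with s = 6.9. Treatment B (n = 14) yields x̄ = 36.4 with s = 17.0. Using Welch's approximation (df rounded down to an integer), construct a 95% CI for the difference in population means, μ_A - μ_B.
(30.06, 49.94)

Difference: x̄₁ - x̄₂ = 40.00
SE = √(s₁²/n₁ + s₂²/n₂) = √(6.9²/58 + 17.0²/14) = 4.6329
df = 14.05 → 14 (Welch–Satterthwaite, rounded down)
t* = 2.145

CI: 40.00 ± 2.145 · 4.6329 = 40.00 ± 9.94 = (30.06, 49.94)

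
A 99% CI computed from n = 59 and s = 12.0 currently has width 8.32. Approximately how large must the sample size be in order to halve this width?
n ≈ 236

CI width ∝ 1/√n
To reduce width by factor 2, need √n to grow by 2 → need 2² = 4 times as many samples.

Current: n = 59, width = 8.32
New: n = 236, width ≈ 4.06

Width reduced by factor of 8.32/4.06 = 2.05.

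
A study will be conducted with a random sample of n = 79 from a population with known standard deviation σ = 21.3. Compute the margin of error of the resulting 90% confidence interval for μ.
Margin of error = 3.94

Margin of error = z* · σ/√n
= 1.645 · 21.3/√79
= 1.645 · 21.3/8.8882
= 3.94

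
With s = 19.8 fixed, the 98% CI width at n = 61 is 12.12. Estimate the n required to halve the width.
n ≈ 244

CI width ∝ 1/√n
To reduce width by factor 2, need √n to grow by 2 → need 2² = 4 times as many samples.

Current: n = 61, width = 12.12
New: n = 244, width ≈ 5.94

Width reduced by factor of 12.12/5.94 = 2.04.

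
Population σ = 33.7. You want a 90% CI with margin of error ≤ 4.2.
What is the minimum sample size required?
n ≥ 175

For margin E ≤ 4.2:
n ≥ (z* · σ / E)²
n ≥ (1.645 · 33.7 / 4.2)²
n ≥ 174.22

Minimum n = 175 (rounding up)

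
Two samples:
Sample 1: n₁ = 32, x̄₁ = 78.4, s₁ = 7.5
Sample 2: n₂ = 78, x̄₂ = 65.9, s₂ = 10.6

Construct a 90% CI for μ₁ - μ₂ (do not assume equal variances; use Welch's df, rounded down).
(9.52, 15.48)

Difference: x̄₁ - x̄₂ = 12.50
SE = √(s₁²/n₁ + s₂²/n₂) = √(7.5²/32 + 10.6²/78) = 1.7884
df = 80.79 → 80 (Welch–Satterthwaite, rounded down)
t* = 1.664

CI: 12.50 ± 1.664 · 1.7884 = 12.50 ± 2.98 = (9.52, 15.48)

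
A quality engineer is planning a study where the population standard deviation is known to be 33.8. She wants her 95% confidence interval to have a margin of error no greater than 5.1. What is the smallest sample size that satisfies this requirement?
n ≥ 169

For margin E ≤ 5.1:
n ≥ (z* · σ / E)²
n ≥ (1.960 · 33.8 / 5.1)²
n ≥ 168.74

Minimum n = 169 (rounding up)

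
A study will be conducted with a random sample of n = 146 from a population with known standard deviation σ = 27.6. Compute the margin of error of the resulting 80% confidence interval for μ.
Margin of error = 2.93

Margin of error = z* · σ/√n
= 1.282 · 27.6/√146
= 1.282 · 27.6/12.0830
= 2.93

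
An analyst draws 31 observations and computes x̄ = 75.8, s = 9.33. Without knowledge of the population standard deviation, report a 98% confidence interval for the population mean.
(71.68, 79.92)

t-interval (σ unknown):
df = n - 1 = 30
t* = 2.457 for 98% confidence

Margin of error = t* · s/√n = 2.457 · 9.33/√31 = 4.12

CI: (71.68, 79.92)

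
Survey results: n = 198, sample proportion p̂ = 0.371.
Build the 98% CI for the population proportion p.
(0.291, 0.451)

Proportion CI:
SE = √(p̂(1-p̂)/n) = √(0.371 · 0.629 / 198) = 0.03433

z* = 2.326
Margin = z* · SE = 2.326 · 0.03433 = 0.0799

CI: 0.371 ± 0.0799 = (0.291, 0.451)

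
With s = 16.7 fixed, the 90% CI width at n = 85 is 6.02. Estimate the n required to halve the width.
n ≈ 340

CI width ∝ 1/√n
To reduce width by factor 2, need √n to grow by 2 → need 2² = 4 times as many samples.

Current: n = 85, width = 6.02
New: n = 340, width ≈ 2.99

Width reduced by factor of 6.02/2.99 = 2.01.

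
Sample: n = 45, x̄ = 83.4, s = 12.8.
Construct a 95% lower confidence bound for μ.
μ ≥ 80.19

Lower bound (one-sided):
t* = 1.680 (one-sided for 95%)
Lower bound = x̄ - t* · s/√n = 83.4 - 1.680 · 12.8/√45 = 80.19

We are 95% confident that μ ≥ 80.19.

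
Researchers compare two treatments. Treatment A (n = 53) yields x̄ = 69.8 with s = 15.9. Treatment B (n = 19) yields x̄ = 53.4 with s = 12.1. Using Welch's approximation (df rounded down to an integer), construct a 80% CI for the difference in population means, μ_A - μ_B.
(11.80, 21.00)

Difference: x̄₁ - x̄₂ = 16.40
SE = √(s₁²/n₁ + s₂²/n₂) = √(15.9²/53 + 12.1²/19) = 3.5321
df = 41.66 → 41 (Welch–Satterthwaite, rounded down)
t* = 1.303

CI: 16.40 ± 1.303 · 3.5321 = 16.40 ± 4.60 = (11.80, 21.00)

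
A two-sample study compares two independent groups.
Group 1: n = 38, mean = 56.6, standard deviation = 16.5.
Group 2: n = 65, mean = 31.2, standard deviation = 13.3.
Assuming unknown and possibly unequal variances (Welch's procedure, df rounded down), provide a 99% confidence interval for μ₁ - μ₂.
(17.06, 33.74)

Difference: x̄₁ - x̄₂ = 25.40
SE = √(s₁²/n₁ + s₂²/n₂) = √(16.5²/38 + 13.3²/65) = 3.1442
df = 65.02 → 65 (Welch–Satterthwaite, rounded down)
t* = 2.654

CI: 25.40 ± 2.654 · 3.1442 = 25.40 ± 8.34 = (17.06, 33.74)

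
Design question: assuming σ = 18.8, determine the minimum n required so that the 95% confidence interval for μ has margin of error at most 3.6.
n ≥ 105

For margin E ≤ 3.6:
n ≥ (z* · σ / E)²
n ≥ (1.960 · 18.8 / 3.6)²
n ≥ 104.77

Minimum n = 105 (rounding up)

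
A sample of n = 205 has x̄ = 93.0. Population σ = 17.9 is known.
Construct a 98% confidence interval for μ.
(90.09, 95.91)

z-interval (σ known):
z* = 2.326 for 98% confidence

Margin of error = z* · σ/√n = 2.326 · 17.9/√205 = 2.91

CI: (93.0 - 2.91, 93.0 + 2.91) = (90.09, 95.91)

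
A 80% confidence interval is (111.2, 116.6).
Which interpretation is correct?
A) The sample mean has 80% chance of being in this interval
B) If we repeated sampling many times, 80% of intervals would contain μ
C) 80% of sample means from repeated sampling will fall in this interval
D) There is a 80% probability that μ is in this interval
B

A) Wrong — x̄ is observed and sits in the interval by construction.
B) Correct — this is the frequentist long-run coverage interpretation.
C) Wrong — coverage applies to intervals containing μ, not to future x̄ values.
D) Wrong — μ is fixed; the randomness lives in the interval, not in μ.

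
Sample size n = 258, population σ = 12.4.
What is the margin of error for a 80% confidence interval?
Margin of error = 0.99

Margin of error = z* · σ/√n
= 1.282 · 12.4/√258
= 1.282 · 12.4/16.0624
= 0.99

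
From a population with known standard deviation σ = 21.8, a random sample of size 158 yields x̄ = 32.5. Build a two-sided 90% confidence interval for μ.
(29.65, 35.35)

z-interval (σ known):
z* = 1.645 for 90% confidence

Margin of error = z* · σ/√n = 1.645 · 21.8/√158 = 2.85

CI: (32.5 - 2.85, 32.5 + 2.85) = (29.65, 35.35)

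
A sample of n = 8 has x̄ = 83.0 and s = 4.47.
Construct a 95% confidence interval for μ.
(79.26, 86.74)

t-interval (σ unknown):
df = n - 1 = 7
t* = 2.365 for 95% confidence

Margin of error = t* · s/√n = 2.365 · 4.47/√8 = 3.74

CI: (79.26, 86.74)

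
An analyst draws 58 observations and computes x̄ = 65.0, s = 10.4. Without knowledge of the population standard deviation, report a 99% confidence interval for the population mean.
(61.36, 68.64)

t-interval (σ unknown):
df = n - 1 = 57
t* = 2.665 for 99% confidence

Margin of error = t* · s/√n = 2.665 · 10.4/√58 = 3.64

CI: (61.36, 68.64)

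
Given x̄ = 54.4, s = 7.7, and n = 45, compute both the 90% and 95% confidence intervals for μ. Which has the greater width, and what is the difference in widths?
95% CI is wider by 0.77

df = 44
90% CI: t* = 1.680, (52.47, 56.33), width = 2 · t* · s/√n = 3.86
95% CI: t* = 2.015, (52.09, 56.71), width = 2 · t* · s/√n = 4.63

The 95% CI is wider by 4.63 - 3.86 = 0.77.
Higher confidence requires a wider interval.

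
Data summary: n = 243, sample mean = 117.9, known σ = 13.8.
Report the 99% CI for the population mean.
(115.62, 120.18)

z-interval (σ known):
z* = 2.576 for 99% confidence

Margin of error = z* · σ/√n = 2.576 · 13.8/√243 = 2.28

CI: (117.9 - 2.28, 117.9 + 2.28) = (115.62, 120.18)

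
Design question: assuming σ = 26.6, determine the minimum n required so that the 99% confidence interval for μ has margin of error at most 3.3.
n ≥ 432

For margin E ≤ 3.3:
n ≥ (z* · σ / E)²
n ≥ (2.576 · 26.6 / 3.3)²
n ≥ 431.15

Minimum n = 432 (rounding up)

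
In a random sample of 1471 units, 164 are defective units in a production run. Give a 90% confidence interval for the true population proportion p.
(0.098, 0.125)

Proportion CI:
p̂ = 164/1471 = 0.11149
SE = √(p̂(1-p̂)/n) = √(0.11149 · 0.88851 / 1471) = 0.00821

z* = 1.645
Margin = z* · SE = 1.645 · 0.00821 = 0.0135

CI: 0.11149 ± 0.0135 = (0.098, 0.125)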